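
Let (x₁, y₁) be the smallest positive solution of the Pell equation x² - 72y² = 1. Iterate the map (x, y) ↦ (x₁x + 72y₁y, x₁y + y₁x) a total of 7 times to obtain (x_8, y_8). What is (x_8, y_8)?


Step 1: Find the fundamental solution (x₁, y₁) of x² - 72y² = 1.
  Expand √72 as a continued fraction. a₀ = ⌊√72⌋ = 8; iterate m_{k+1} = d_k·a_k − m_k, d_{k+1} = (72 − m_{k+1}²)/d_k, a_{k+1} = ⌊(a₀ + m_{k+1})/d_{k+1}⌋ (starting m₀ = 0, d₀ = 1), with convergents p_k = a_k·p_{k-1} + p_{k-2}, q_k = a_k·q_{k-1} + q_{k-2} (p₋₁ = 1, q₋₁ = 0):
  k = 0: a₀ = 8; p₀/q₀ = 8/1; p₀² − 72·q₀² = 64 − 72 = -8.
  k = 1: m = 8, d = 8, a = ⌊(8 + 8)/8⌋ = 2; p/q = (2·8 + 1)/(2·1 + 0) = 17/2; p² − 72·q² = 289 − 288 = 1.
  The first convergent with p² − 72·q² = 1 gives the fundamental solution (x₁, y₁) = (17, 2).
Step 2: Apply the recurrence (x_{n+1}, y_{n+1}) = (x₁x_n + 72y₁y_n, x₁y_n + y₁x_n) repeatedly.
  From (x_1, y_1) = (17, 2): x_2 = 17·17 + 72·2·2 = 577; y_2 = 17·2 + 2·17 = 68.
  From (x_2, y_2) = (577, 68): x_3 = 17·577 + 72·2·68 = 19601; y_3 = 17·68 + 2·577 = 2310.
  From (x_3, y_3) = (19601, 2310): x_4 = 17·19601 + 72·2·2310 = 665857; y_4 = 17·2310 + 2·19601 = 78472.
  From (x_4, y_4) = (665857, 78472): x_5 = 17·665857 + 72·2·78472 = 22619537; y_5 = 17·78472 + 2·665857 = 2665738.
  From (x_5, y_5) = (22619537, 2665738): x_6 = 17·22619537 + 72·2·2665738 = 768398401; y_6 = 17·2665738 + 2·22619537 = 90556620.
  From (x_6, y_6) = (768398401, 90556620): x_7 = 17·768398401 + 72·2·90556620 = 26102926097; y_7 = 17·90556620 + 2·768398401 = 3076259342.
  From (x_7, y_7) = (26102926097, 3076259342): x_8 = 17·26102926097 + 72·2·3076259342 = 886731088897; y_8 = 17·3076259342 + 2·26102926097 = 104502261008.
Step 3: Verify x_8² - 72·y_8² = 786292024016459316676609 - 786292024016459316676608 = 1 (should be 1). ✓

(x_1, y_1) = (17, 2); (x_8, y_8) = (886731088897, 104502261008).


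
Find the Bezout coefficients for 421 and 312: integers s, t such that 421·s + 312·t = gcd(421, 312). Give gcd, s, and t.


Euclidean algorithm on (421, 312) — divide until remainder is 0:
  421 = 1 · 312 + 109
  312 = 2 · 109 + 94
  109 = 1 · 94 + 15
  94 = 6 · 15 + 4
  15 = 3 · 4 + 3
  4 = 1 · 3 + 1
  3 = 3 · 1 + 0
gcd(421, 312) = 1.
Track Bezout coefficients alongside the remainders: start with r₀ = 421 = a·1 + b·0 (s = 1, t = 0) and r₁ = 312 = a·0 + b·1 (s = 0, t = 1); each new remainder r_{k+1} = r_{k-1} − q_k·r_k inherits s_{k+1} = s_{k-1} − q_k·s_k, t_{k+1} = t_{k-1} − q_k·t_k, so r_k = a·s_k + b·t_k at every step:
  q = 1: r = 109, s = 1 − 1·0 = 1, t = 0 − 1·1 = -1  (check: 421·1 + 312·(-1) = 109)
  q = 2: r = 94, s = 0 − 2·1 = -2, t = 1 − 2·(-1) = 3  (check: 421·(-2) + 312·3 = 94)
  q = 1: r = 15, s = 1 − 1·(-2) = 3, t = -1 − 1·3 = -4  (check: 421·3 + 312·(-4) = 15)
  q = 6: r = 4, s = -2 − 6·3 = -20, t = 3 − 6·(-4) = 27  (check: 421·(-20) + 312·27 = 4)
  q = 3: r = 3, s = 3 − 3·(-20) = 63, t = -4 − 3·27 = -85  (check: 421·63 + 312·(-85) = 3)
  q = 1: r = 1, s = -20 − 1·63 = -83, t = 27 − 1·(-85) = 112  (check: 421·(-83) + 312·112 = 1)
The row with r = 1 (the gcd) gives the Bezout coefficients s = -83, t = 112.
Result: 421 · (-83) + 312 · (112) = 1.

gcd(421, 312) = 1; s = -83, t = 112 (check: 421·(-83) + 312·112 = 1).


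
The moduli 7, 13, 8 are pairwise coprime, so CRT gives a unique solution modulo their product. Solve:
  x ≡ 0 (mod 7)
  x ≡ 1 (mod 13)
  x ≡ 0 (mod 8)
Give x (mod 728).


Moduli 7, 13, 8 are pairwise coprime; by CRT there is a unique solution modulo M = 7 · 13 · 8 = 728.
Solve pairwise, accumulating the modulus:
  Start with x ≡ 0 (mod 7).
  Combine with x ≡ 1 (mod 13): since gcd(7, 13) = 1, we get a unique residue mod 91.
    Write x = 0 + 7·t and substitute into x ≡ 1 (mod 13): 7·t ≡ 1 − 0 = 1 (mod 13).
    The inverse of 7 mod 13 is 2 (since 7·2 = 14 = 1·13 + 1), so t ≡ 2·1 = 2 ≡ 2 (mod 13).
    Then x = 0 + 7·2 = 14, valid modulo lcm(7, 13) = 91: x ≡ 14 (mod 91).
  Combine with x ≡ 0 (mod 8): since gcd(91, 8) = 1, we get a unique residue mod 728.
    Write x = 14 + 91·t and substitute into x ≡ 0 (mod 8): 91·t ≡ 0 − 14 = -14 (mod 8).
    Reduce coefficients mod 8: 3·t ≡ 2 (mod 8).
    The inverse of 3 mod 8 is 3 (since 3·3 = 9 = 1·8 + 1), so t ≡ 3·2 = 6 ≡ 6 (mod 8).
    Then x = 14 + 91·6 = 560, valid modulo lcm(91, 8) = 728: x ≡ 560 (mod 728).
Verify: 560 mod 7 = 0 ✓, 560 mod 13 = 1 ✓, 560 mod 8 = 0 ✓.

x ≡ 560 (mod 728).


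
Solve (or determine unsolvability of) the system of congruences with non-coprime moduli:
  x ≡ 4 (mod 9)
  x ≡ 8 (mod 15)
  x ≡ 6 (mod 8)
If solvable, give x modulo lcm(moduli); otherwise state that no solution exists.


Moduli 9, 15, 8 are not pairwise coprime, so CRT works modulo lcm(m_i) when all pairwise compatibility conditions hold.
Pairwise compatibility: gcd(m_i, m_j) must divide a_i - a_j for every pair.
Merge one congruence at a time:
  Start: x ≡ 4 (mod 9).
  Combine with x ≡ 8 (mod 15): gcd(9, 15) = 3, and 8 - 4 = 4 is NOT divisible by 3.
    ⇒ system is inconsistent (no integer solution).

No solution (the system is inconsistent).


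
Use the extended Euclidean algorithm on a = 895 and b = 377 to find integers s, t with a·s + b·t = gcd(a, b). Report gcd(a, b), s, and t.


Euclidean algorithm on (895, 377) — divide until remainder is 0:
  895 = 2 · 377 + 141
  377 = 2 · 141 + 95
  141 = 1 · 95 + 46
  95 = 2 · 46 + 3
  46 = 15 · 3 + 1
  3 = 3 · 1 + 0
gcd(895, 377) = 1.
Track Bezout coefficients alongside the remainders: start with r₀ = 895 = a·1 + b·0 (s = 1, t = 0) and r₁ = 377 = a·0 + b·1 (s = 0, t = 1); each new remainder r_{k+1} = r_{k-1} − q_k·r_k inherits s_{k+1} = s_{k-1} − q_k·s_k, t_{k+1} = t_{k-1} − q_k·t_k, so r_k = a·s_k + b·t_k at every step:
  q = 2: r = 141, s = 1 − 2·0 = 1, t = 0 − 2·1 = -2  (check: 895·1 + 377·(-2) = 141)
  q = 2: r = 95, s = 0 − 2·1 = -2, t = 1 − 2·(-2) = 5  (check: 895·(-2) + 377·5 = 95)
  q = 1: r = 46, s = 1 − 1·(-2) = 3, t = -2 − 1·5 = -7  (check: 895·3 + 377·(-7) = 46)
  q = 2: r = 3, s = -2 − 2·3 = -8, t = 5 − 2·(-7) = 19  (check: 895·(-8) + 377·19 = 3)
  q = 15: r = 1, s = 3 − 15·(-8) = 123, t = -7 − 15·19 = -292  (check: 895·123 + 377·(-292) = 1)
The row with r = 1 (the gcd) gives the Bezout coefficients s = 123, t = -292.
Result: 895 · (123) + 377 · (-292) = 1.

gcd(895, 377) = 1; s = 123, t = -292 (check: 895·123 + 377·(-292) = 1).


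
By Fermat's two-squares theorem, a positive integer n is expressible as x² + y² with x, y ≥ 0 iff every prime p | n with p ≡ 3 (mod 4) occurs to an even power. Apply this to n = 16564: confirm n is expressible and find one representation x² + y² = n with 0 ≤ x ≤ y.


Step 1: Factor n = 16564 = 2^2 · 41 · 101.
Step 2: Check the mod-4 condition on each prime factor: 2 = 2 (special); 41 ≡ 1 (mod 4), exponent 1; 101 ≡ 1 (mod 4), exponent 1.
All primes ≡ 3 (mod 4) appear to even exponent (or don't appear), so by the two-squares theorem n IS expressible as a sum of two squares.
Step 3: Build a representation. Group n = k² · m with k = 2 and m = 41 · 101 = 4141 (a product of primes ≡ 1 (mod 4)); a representation of m scales to one of n via (k·x)² + (k·y)² = k²(x² + y²). Each prime p ≡ 1 (mod 4) is itself a sum of two squares; find a² by testing p − a² for a perfect square:
  41: 41 − 1² = 40, 41 − 2² = 37, 41 − 3² = 32, 41 − 4² = 25 = 5² ⇒ 41 = 4² + 5².
  101: 101 − 1² = 100 = 10² ⇒ 101 = 1² + 10².
  Combine using the Brahmagupta–Fibonacci identity (a² + b²)(c² + d²) = (ac − bd)² + (ad + bc)² = (ac + bd)² + (ad − bc)²:
  41 · 101 = 4141: from (4² + 5²)(1² + 10²), take (4·1 − 5·10, 4·10 + 5·1) = (4 − 50, 40 + 5) = (-46, 45); dropping signs (only squares matter) gives (46, 45); check 46² + 45² = 2116 + 2025 = 4141 ✓.
  Scale by k = 2: (2·46, 2·45) = (92, 90).
Step 4: Order so x ≤ y and verify: 90² + 92² = 8100 + 8464 = 16564 = n. ✓

n = 16564 = 90² + 92² (one valid representation with x ≤ y).


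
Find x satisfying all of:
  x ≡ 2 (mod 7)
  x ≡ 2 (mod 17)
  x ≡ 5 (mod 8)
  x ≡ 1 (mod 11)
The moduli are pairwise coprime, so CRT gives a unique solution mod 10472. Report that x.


Product of moduli M = 7 · 17 · 8 · 11 = 10472.
Merge one congruence at a time:
  Start: x ≡ 2 (mod 7).
  Combine with x ≡ 2 (mod 17); new modulus lcm = 119.
    Write x = 2 + 7·t and substitute into x ≡ 2 (mod 17): 7·t ≡ 2 − 2 = 0 (mod 17).
    The inverse of 7 mod 17 is 5 (since 7·5 = 35 = 2·17 + 1), so t ≡ 5·0 = 0 ≡ 0 (mod 17).
    Then x = 2 + 7·0 = 2, valid modulo lcm(7, 17) = 119: x ≡ 2 (mod 119).
  Combine with x ≡ 5 (mod 8); new modulus lcm = 952.
    Write x = 2 + 119·t and substitute into x ≡ 5 (mod 8): 119·t ≡ 5 − 2 = 3 (mod 8).
    Reduce coefficients mod 8: 7·t ≡ 3 (mod 8).
    The inverse of 7 mod 8 is 7 (since 7·7 = 49 = 6·8 + 1), so t ≡ 7·3 = 21 ≡ 5 (mod 8).
    Then x = 2 + 119·5 = 597, valid modulo lcm(119, 8) = 952: x ≡ 597 (mod 952).
  Combine with x ≡ 1 (mod 11); new modulus lcm = 10472.
    Write x = 597 + 952·t and substitute into x ≡ 1 (mod 11): 952·t ≡ 1 − 597 = -596 (mod 11).
    Reduce coefficients mod 11: 6·t ≡ 9 (mod 11).
    The inverse of 6 mod 11 is 2 (since 6·2 = 12 = 1·11 + 1), so t ≡ 2·9 = 18 ≡ 7 (mod 11).
    Then x = 597 + 952·7 = 7261, valid modulo lcm(952, 11) = 10472: x ≡ 7261 (mod 10472).
Verify against each original: 7261 mod 7 = 2, 7261 mod 17 = 2, 7261 mod 8 = 5, 7261 mod 11 = 1.

x ≡ 7261 (mod 10472).


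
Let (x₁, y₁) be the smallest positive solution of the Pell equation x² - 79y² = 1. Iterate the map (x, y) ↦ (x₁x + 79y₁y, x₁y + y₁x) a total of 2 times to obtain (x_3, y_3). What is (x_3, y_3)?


Step 1: Find the fundamental solution (x₁, y₁) of x² - 79y² = 1.
  Expand √79 as a continued fraction. a₀ = ⌊√79⌋ = 8; iterate m_{k+1} = d_k·a_k − m_k, d_{k+1} = (79 − m_{k+1}²)/d_k, a_{k+1} = ⌊(a₀ + m_{k+1})/d_{k+1}⌋ (starting m₀ = 0, d₀ = 1), with convergents p_k = a_k·p_{k-1} + p_{k-2}, q_k = a_k·q_{k-1} + q_{k-2} (p₋₁ = 1, q₋₁ = 0):
  k = 0: a₀ = 8; p₀/q₀ = 8/1; p₀² − 79·q₀² = 64 − 79 = -15.
  k = 1: m = 8, d = 15, a = ⌊(8 + 8)/15⌋ = 1; p/q = (1·8 + 1)/(1·1 + 0) = 9/1; p² − 79·q² = 81 − 79 = 2.
  k = 2: m = 7, d = 2, a = ⌊(8 + 7)/2⌋ = 7; p/q = (7·9 + 8)/(7·1 + 1) = 71/8; p² − 79·q² = 5041 − 5056 = -15.
  k = 3: m = 7, d = 15, a = ⌊(8 + 7)/15⌋ = 1; p/q = (1·71 + 9)/(1·8 + 1) = 80/9; p² − 79·q² = 6400 − 6399 = 1.
  The first convergent with p² − 79·q² = 1 gives the fundamental solution (x₁, y₁) = (80, 9).
Step 2: Apply the recurrence (x_{n+1}, y_{n+1}) = (x₁x_n + 79y₁y_n, x₁y_n + y₁x_n) repeatedly.
  From (x_1, y_1) = (80, 9): x_2 = 80·80 + 79·9·9 = 12799; y_2 = 80·9 + 9·80 = 1440.
  From (x_2, y_2) = (12799, 1440): x_3 = 80·12799 + 79·9·1440 = 2047760; y_3 = 80·1440 + 9·12799 = 230391.
Step 3: Verify x_3² - 79·y_3² = 4193321017600 - 4193321017599 = 1 (should be 1). ✓

(x_1, y_1) = (80, 9); (x_3, y_3) = (2047760, 230391).


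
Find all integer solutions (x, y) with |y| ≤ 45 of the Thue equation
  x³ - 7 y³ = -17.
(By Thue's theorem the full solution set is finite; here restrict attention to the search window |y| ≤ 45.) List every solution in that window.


The equation is x³ - 7y³ = -17. For fixed y, x³ = 7·y³ − 17, so a solution requires the RHS to be a perfect cube.
Strategy: iterate y from -45 to 45, compute RHS = 7·y³ − 17, and check whether it is a (positive or negative) perfect cube.
Check small values of y:
  y = 0: RHS = -17 is not a perfect cube.
  y = 1: RHS = -10 is not a perfect cube.
  y = -1: RHS = -24 is not a perfect cube.
  y = 2: RHS = 39 is not a perfect cube.
  y = -2: RHS = -73 is not a perfect cube.
  y = 3: RHS = 172 is not a perfect cube.
  y = -3: RHS = -206 is not a perfect cube.
Continuing the search up to |y| = 45 finds no solutions either.
No (x, y) in the scanned range satisfies the equation.

No integer solutions with |y| ≤ 45.


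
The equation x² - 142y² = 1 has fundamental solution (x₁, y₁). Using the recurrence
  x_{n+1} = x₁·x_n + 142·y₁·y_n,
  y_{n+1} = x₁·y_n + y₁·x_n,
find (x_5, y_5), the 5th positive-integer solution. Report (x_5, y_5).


Step 1: Find the fundamental solution (x₁, y₁) of x² - 142y² = 1.
  Expand √142 as a continued fraction. a₀ = ⌊√142⌋ = 11; iterate m_{k+1} = d_k·a_k − m_k, d_{k+1} = (142 − m_{k+1}²)/d_k, a_{k+1} = ⌊(a₀ + m_{k+1})/d_{k+1}⌋ (starting m₀ = 0, d₀ = 1), with convergents p_k = a_k·p_{k-1} + p_{k-2}, q_k = a_k·q_{k-1} + q_{k-2} (p₋₁ = 1, q₋₁ = 0):
  k = 0: a₀ = 11; p₀/q₀ = 11/1; p₀² − 142·q₀² = 121 − 142 = -21.
  k = 1: m = 11, d = 21, a = ⌊(11 + 11)/21⌋ = 1; p/q = (1·11 + 1)/(1·1 + 0) = 12/1; p² − 142·q² = 144 − 142 = 2.
  k = 2: m = 10, d = 2, a = ⌊(11 + 10)/2⌋ = 10; p/q = (10·12 + 11)/(10·1 + 1) = 131/11; p² − 142·q² = 17161 − 17182 = -21.
  k = 3: m = 10, d = 21, a = ⌊(11 + 10)/21⌋ = 1; p/q = (1·131 + 12)/(1·11 + 1) = 143/12; p² − 142·q² = 20449 − 20448 = 1.
  The first convergent with p² − 142·q² = 1 gives the fundamental solution (x₁, y₁) = (143, 12).
Step 2: Apply the recurrence (x_{n+1}, y_{n+1}) = (x₁x_n + 142y₁y_n, x₁y_n + y₁x_n) repeatedly.
  From (x_1, y_1) = (143, 12): x_2 = 143·143 + 142·12·12 = 40897; y_2 = 143·12 + 12·143 = 3432.
  From (x_2, y_2) = (40897, 3432): x_3 = 143·40897 + 142·12·3432 = 11696399; y_3 = 143·3432 + 12·40897 = 981540.
  From (x_3, y_3) = (11696399, 981540): x_4 = 143·11696399 + 142·12·981540 = 3345129217; y_4 = 143·981540 + 12·11696399 = 280717008.
  From (x_4, y_4) = (3345129217, 280717008): x_5 = 143·3345129217 + 142·12·280717008 = 956695259663; y_5 = 143·280717008 + 12·3345129217 = 80284082748.
Step 3: Verify x_5² - 142·y_5² = 915265819861654994873569 - 915265819861654994873568 = 1 (should be 1). ✓

(x_1, y_1) = (143, 12); (x_5, y_5) = (956695259663, 80284082748).


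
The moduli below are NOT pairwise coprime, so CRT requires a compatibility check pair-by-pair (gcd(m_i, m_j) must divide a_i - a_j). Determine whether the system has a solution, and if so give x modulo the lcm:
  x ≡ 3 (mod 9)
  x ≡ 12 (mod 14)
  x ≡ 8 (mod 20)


Moduli 9, 14, 20 are not pairwise coprime, so CRT works modulo lcm(m_i) when all pairwise compatibility conditions hold.
Pairwise compatibility: gcd(m_i, m_j) must divide a_i - a_j for every pair.
Merge one congruence at a time:
  Start: x ≡ 3 (mod 9).
  Combine with x ≡ 12 (mod 14): gcd(9, 14) = 1; 12 - 3 = 9, which IS divisible by 1, so compatible.
    Write x = 3 + 9·t and substitute into x ≡ 12 (mod 14): 9·t ≡ 12 − 3 = 9 (mod 14).
    The inverse of 9 mod 14 is 11 (since 9·11 = 99 = 7·14 + 1), so t ≡ 11·9 = 99 ≡ 1 (mod 14).
    Then x = 3 + 9·1 = 12, valid modulo lcm(9, 14) = 126: x ≡ 12 (mod 126).
  Combine with x ≡ 8 (mod 20): gcd(126, 20) = 2; 8 - 12 = -4, which IS divisible by 2, so compatible.
    Write x = 12 + 126·t and substitute into x ≡ 8 (mod 20): 126·t ≡ 8 − 12 = -4 (mod 20).
    Divide the congruence (and modulus) by g = 2: 63·t ≡ -2 (mod 10).
    Reduce coefficients mod 10: 3·t ≡ 8 (mod 10).
    The inverse of 3 mod 10 is 7 (since 3·7 = 21 = 2·10 + 1), so t ≡ 7·8 = 56 ≡ 6 (mod 10).
    Then x = 12 + 126·6 = 768, valid modulo lcm(126, 20) = 1260: x ≡ 768 (mod 1260).
Verify: 768 mod 9 = 3, 768 mod 14 = 12, 768 mod 20 = 8.

x ≡ 768 (mod 1260).


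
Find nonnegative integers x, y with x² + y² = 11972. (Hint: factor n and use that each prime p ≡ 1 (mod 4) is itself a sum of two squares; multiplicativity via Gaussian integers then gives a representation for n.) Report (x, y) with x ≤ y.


Step 1: Factor n = 11972 = 2^2 · 41 · 73.
Step 2: Check the mod-4 condition on each prime factor: 2 = 2 (special); 41 ≡ 1 (mod 4), exponent 1; 73 ≡ 1 (mod 4), exponent 1.
All primes ≡ 3 (mod 4) appear to even exponent (or don't appear), so by the two-squares theorem n IS expressible as a sum of two squares.
Step 3: Build a representation. Group n = k² · m with k = 2 and m = 41 · 73 = 2993 (a product of primes ≡ 1 (mod 4)); a representation of m scales to one of n via (k·x)² + (k·y)² = k²(x² + y²). Each prime p ≡ 1 (mod 4) is itself a sum of two squares; find a² by testing p − a² for a perfect square:
  41: 41 − 1² = 40, 41 − 2² = 37, 41 − 3² = 32, 41 − 4² = 25 = 5² ⇒ 41 = 4² + 5².
  73: 73 − 1² = 72, 73 − 2² = 69, 73 − 3² = 64 = 8² ⇒ 73 = 3² + 8².
  Combine using the Brahmagupta–Fibonacci identity (a² + b²)(c² + d²) = (ac − bd)² + (ad + bc)² = (ac + bd)² + (ad − bc)²:
  41 · 73 = 2993: from (4² + 5²)(3² + 8²), take (4·3 − 5·8, 4·8 + 5·3) = (12 − 40, 32 + 15) = (-28, 47); dropping signs (only squares matter) gives (28, 47); check 28² + 47² = 784 + 2209 = 2993 ✓.
  Scale by k = 2: (2·28, 2·47) = (56, 94).
Step 4: Order so x ≤ y and verify: 56² + 94² = 3136 + 8836 = 11972 = n. ✓

n = 11972 = 56² + 94² (one valid representation with x ≤ y).


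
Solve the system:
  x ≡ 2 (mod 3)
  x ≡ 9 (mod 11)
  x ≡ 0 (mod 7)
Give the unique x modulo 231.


Moduli 3, 11, 7 are pairwise coprime; by CRT there is a unique solution modulo M = 3 · 11 · 7 = 231.
Solve pairwise, accumulating the modulus:
  Start with x ≡ 2 (mod 3).
  Combine with x ≡ 9 (mod 11): since gcd(3, 11) = 1, we get a unique residue mod 33.
    Write x = 2 + 3·t and substitute into x ≡ 9 (mod 11): 3·t ≡ 9 − 2 = 7 (mod 11).
    The inverse of 3 mod 11 is 4 (since 3·4 = 12 = 1·11 + 1), so t ≡ 4·7 = 28 ≡ 6 (mod 11).
    Then x = 2 + 3·6 = 20, valid modulo lcm(3, 11) = 33: x ≡ 20 (mod 33).
  Combine with x ≡ 0 (mod 7): since gcd(33, 7) = 1, we get a unique residue mod 231.
    Write x = 20 + 33·t and substitute into x ≡ 0 (mod 7): 33·t ≡ 0 − 20 = -20 (mod 7).
    Reduce coefficients mod 7: 5·t ≡ 1 (mod 7).
    The inverse of 5 mod 7 is 3 (since 5·3 = 15 = 2·7 + 1), so t ≡ 3·1 = 3 ≡ 3 (mod 7).
    Then x = 20 + 33·3 = 119, valid modulo lcm(33, 7) = 231: x ≡ 119 (mod 231).
Verify: 119 mod 3 = 2 ✓, 119 mod 11 = 9 ✓, 119 mod 7 = 0 ✓.

x ≡ 119 (mod 231).


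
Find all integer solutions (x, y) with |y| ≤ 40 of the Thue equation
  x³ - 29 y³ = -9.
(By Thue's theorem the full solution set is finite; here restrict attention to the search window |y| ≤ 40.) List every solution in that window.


The equation is x³ - 29y³ = -9. For fixed y, x³ = 29·y³ − 9, so a solution requires the RHS to be a perfect cube.
Strategy: iterate y from -40 to 40, compute RHS = 29·y³ − 9, and check whether it is a (positive or negative) perfect cube.
Check small values of y:
  y = 0: RHS = -9 is not a perfect cube.
  y = 1: RHS = 20 is not a perfect cube.
  y = -1: RHS = -38 is not a perfect cube.
  y = 2: RHS = 223 is not a perfect cube.
  y = -2: RHS = -241 is not a perfect cube.
  y = 3: RHS = 774 is not a perfect cube.
  y = -3: RHS = -792 is not a perfect cube.
Continuing the search up to |y| = 40 finds no solutions either.
No (x, y) in the scanned range satisfies the equation.

No integer solutions with |y| ≤ 40.


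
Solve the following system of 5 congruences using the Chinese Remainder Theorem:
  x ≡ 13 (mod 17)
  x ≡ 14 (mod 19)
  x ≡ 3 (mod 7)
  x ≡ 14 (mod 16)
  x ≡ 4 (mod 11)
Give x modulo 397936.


Product of moduli M = 17 · 19 · 7 · 16 · 11 = 397936.
Merge one congruence at a time:
  Start: x ≡ 13 (mod 17).
  Combine with x ≡ 14 (mod 19); new modulus lcm = 323.
    Write x = 13 + 17·t and substitute into x ≡ 14 (mod 19): 17·t ≡ 14 − 13 = 1 (mod 19).
    The inverse of 17 mod 19 is 9 (since 17·9 = 153 = 8·19 + 1), so t ≡ 9·1 = 9 ≡ 9 (mod 19).
    Then x = 13 + 17·9 = 166, valid modulo lcm(17, 19) = 323: x ≡ 166 (mod 323).
  Combine with x ≡ 3 (mod 7); new modulus lcm = 2261.
    Write x = 166 + 323·t and substitute into x ≡ 3 (mod 7): 323·t ≡ 3 − 166 = -163 (mod 7).
    Reduce coefficients mod 7: 1·t ≡ 5 (mod 7).
    So t ≡ 5 (mod 7).
    Then x = 166 + 323·5 = 1781, valid modulo lcm(323, 7) = 2261: x ≡ 1781 (mod 2261).
  Combine with x ≡ 14 (mod 16); new modulus lcm = 36176.
    Write x = 1781 + 2261·t and substitute into x ≡ 14 (mod 16): 2261·t ≡ 14 − 1781 = -1767 (mod 16).
    Reduce coefficients mod 16: 5·t ≡ 9 (mod 16).
    The inverse of 5 mod 16 is 13 (since 5·13 = 65 = 4·16 + 1), so t ≡ 13·9 = 117 ≡ 5 (mod 16).
    Then x = 1781 + 2261·5 = 13086, valid modulo lcm(2261, 16) = 36176: x ≡ 13086 (mod 36176).
  Combine with x ≡ 4 (mod 11); new modulus lcm = 397936.
    Write x = 13086 + 36176·t and substitute into x ≡ 4 (mod 11): 36176·t ≡ 4 − 13086 = -13082 (mod 11).
    Reduce coefficients mod 11: 8·t ≡ 8 (mod 11).
    The inverse of 8 mod 11 is 7 (since 8·7 = 56 = 5·11 + 1), so t ≡ 7·8 = 56 ≡ 1 (mod 11).
    Then x = 13086 + 36176·1 = 49262, valid modulo lcm(36176, 11) = 397936: x ≡ 49262 (mod 397936).
Verify against each original: 49262 mod 17 = 13, 49262 mod 19 = 14, 49262 mod 7 = 3, 49262 mod 16 = 14, 49262 mod 11 = 4.

x ≡ 49262 (mod 397936).


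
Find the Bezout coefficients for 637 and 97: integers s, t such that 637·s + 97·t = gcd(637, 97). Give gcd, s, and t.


Euclidean algorithm on (637, 97) — divide until remainder is 0:
  637 = 6 · 97 + 55
  97 = 1 · 55 + 42
  55 = 1 · 42 + 13
  42 = 3 · 13 + 3
  13 = 4 · 3 + 1
  3 = 3 · 1 + 0
gcd(637, 97) = 1.
Track Bezout coefficients alongside the remainders: start with r₀ = 637 = a·1 + b·0 (s = 1, t = 0) and r₁ = 97 = a·0 + b·1 (s = 0, t = 1); each new remainder r_{k+1} = r_{k-1} − q_k·r_k inherits s_{k+1} = s_{k-1} − q_k·s_k, t_{k+1} = t_{k-1} − q_k·t_k, so r_k = a·s_k + b·t_k at every step:
  q = 6: r = 55, s = 1 − 6·0 = 1, t = 0 − 6·1 = -6  (check: 637·1 + 97·(-6) = 55)
  q = 1: r = 42, s = 0 − 1·1 = -1, t = 1 − 1·(-6) = 7  (check: 637·(-1) + 97·7 = 42)
  q = 1: r = 13, s = 1 − 1·(-1) = 2, t = -6 − 1·7 = -13  (check: 637·2 + 97·(-13) = 13)
  q = 3: r = 3, s = -1 − 3·2 = -7, t = 7 − 3·(-13) = 46  (check: 637·(-7) + 97·46 = 3)
  q = 4: r = 1, s = 2 − 4·(-7) = 30, t = -13 − 4·46 = -197  (check: 637·30 + 97·(-197) = 1)
The row with r = 1 (the gcd) gives the Bezout coefficients s = 30, t = -197.
Result: 637 · (30) + 97 · (-197) = 1.

gcd(637, 97) = 1; s = 30, t = -197 (check: 637·30 + 97·(-197) = 1).


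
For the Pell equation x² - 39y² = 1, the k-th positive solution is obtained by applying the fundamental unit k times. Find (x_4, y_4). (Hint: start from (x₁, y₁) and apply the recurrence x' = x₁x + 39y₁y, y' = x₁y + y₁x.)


Step 1: Find the fundamental solution (x₁, y₁) of x² - 39y² = 1.
  Expand √39 as a continued fraction. a₀ = ⌊√39⌋ = 6; iterate m_{k+1} = d_k·a_k − m_k, d_{k+1} = (39 − m_{k+1}²)/d_k, a_{k+1} = ⌊(a₀ + m_{k+1})/d_{k+1}⌋ (starting m₀ = 0, d₀ = 1), with convergents p_k = a_k·p_{k-1} + p_{k-2}, q_k = a_k·q_{k-1} + q_{k-2} (p₋₁ = 1, q₋₁ = 0):
  k = 0: a₀ = 6; p₀/q₀ = 6/1; p₀² − 39·q₀² = 36 − 39 = -3.
  k = 1: m = 6, d = 3, a = ⌊(6 + 6)/3⌋ = 4; p/q = (4·6 + 1)/(4·1 + 0) = 25/4; p² − 39·q² = 625 − 624 = 1.
  The first convergent with p² − 39·q² = 1 gives the fundamental solution (x₁, y₁) = (25, 4).
Step 2: Apply the recurrence (x_{n+1}, y_{n+1}) = (x₁x_n + 39y₁y_n, x₁y_n + y₁x_n) repeatedly.
  From (x_1, y_1) = (25, 4): x_2 = 25·25 + 39·4·4 = 1249; y_2 = 25·4 + 4·25 = 200.
  From (x_2, y_2) = (1249, 200): x_3 = 25·1249 + 39·4·200 = 62425; y_3 = 25·200 + 4·1249 = 9996.
  From (x_3, y_3) = (62425, 9996): x_4 = 25·62425 + 39·4·9996 = 3120001; y_4 = 25·9996 + 4·62425 = 499600.
Step 3: Verify x_4² - 39·y_4² = 9734406240001 - 9734406240000 = 1 (should be 1). ✓

(x_1, y_1) = (25, 4); (x_4, y_4) = (3120001, 499600).


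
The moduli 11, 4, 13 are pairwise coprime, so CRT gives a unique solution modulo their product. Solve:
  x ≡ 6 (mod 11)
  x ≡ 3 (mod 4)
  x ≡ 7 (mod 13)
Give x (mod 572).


Moduli 11, 4, 13 are pairwise coprime; by CRT there is a unique solution modulo M = 11 · 4 · 13 = 572.
Solve pairwise, accumulating the modulus:
  Start with x ≡ 6 (mod 11).
  Combine with x ≡ 3 (mod 4): since gcd(11, 4) = 1, we get a unique residue mod 44.
    Write x = 6 + 11·t and substitute into x ≡ 3 (mod 4): 11·t ≡ 3 − 6 = -3 (mod 4).
    Reduce coefficients mod 4: 3·t ≡ 1 (mod 4).
    The inverse of 3 mod 4 is 3 (since 3·3 = 9 = 2·4 + 1), so t ≡ 3·1 = 3 ≡ 3 (mod 4).
    Then x = 6 + 11·3 = 39, valid modulo lcm(11, 4) = 44: x ≡ 39 (mod 44).
  Combine with x ≡ 7 (mod 13): since gcd(44, 13) = 1, we get a unique residue mod 572.
    Write x = 39 + 44·t and substitute into x ≡ 7 (mod 13): 44·t ≡ 7 − 39 = -32 (mod 13).
    Reduce coefficients mod 13: 5·t ≡ 7 (mod 13).
    The inverse of 5 mod 13 is 8 (since 5·8 = 40 = 3·13 + 1), so t ≡ 8·7 = 56 ≡ 4 (mod 13).
    Then x = 39 + 44·4 = 215, valid modulo lcm(44, 13) = 572: x ≡ 215 (mod 572).
Verify: 215 mod 11 = 6 ✓, 215 mod 4 = 3 ✓, 215 mod 13 = 7 ✓.

x ≡ 215 (mod 572).


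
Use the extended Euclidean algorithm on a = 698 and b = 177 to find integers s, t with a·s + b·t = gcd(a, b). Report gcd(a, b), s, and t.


Euclidean algorithm on (698, 177) — divide until remainder is 0:
  698 = 3 · 177 + 167
  177 = 1 · 167 + 10
  167 = 16 · 10 + 7
  10 = 1 · 7 + 3
  7 = 2 · 3 + 1
  3 = 3 · 1 + 0
gcd(698, 177) = 1.
Track Bezout coefficients alongside the remainders: start with r₀ = 698 = a·1 + b·0 (s = 1, t = 0) and r₁ = 177 = a·0 + b·1 (s = 0, t = 1); each new remainder r_{k+1} = r_{k-1} − q_k·r_k inherits s_{k+1} = s_{k-1} − q_k·s_k, t_{k+1} = t_{k-1} − q_k·t_k, so r_k = a·s_k + b·t_k at every step:
  q = 3: r = 167, s = 1 − 3·0 = 1, t = 0 − 3·1 = -3  (check: 698·1 + 177·(-3) = 167)
  q = 1: r = 10, s = 0 − 1·1 = -1, t = 1 − 1·(-3) = 4  (check: 698·(-1) + 177·4 = 10)
  q = 16: r = 7, s = 1 − 16·(-1) = 17, t = -3 − 16·4 = -67  (check: 698·17 + 177·(-67) = 7)
  q = 1: r = 3, s = -1 − 1·17 = -18, t = 4 − 1·(-67) = 71  (check: 698·(-18) + 177·71 = 3)
  q = 2: r = 1, s = 17 − 2·(-18) = 53, t = -67 − 2·71 = -209  (check: 698·53 + 177·(-209) = 1)
The row with r = 1 (the gcd) gives the Bezout coefficients s = 53, t = -209.
Result: 698 · (53) + 177 · (-209) = 1.

gcd(698, 177) = 1; s = 53, t = -209 (check: 698·53 + 177·(-209) = 1).


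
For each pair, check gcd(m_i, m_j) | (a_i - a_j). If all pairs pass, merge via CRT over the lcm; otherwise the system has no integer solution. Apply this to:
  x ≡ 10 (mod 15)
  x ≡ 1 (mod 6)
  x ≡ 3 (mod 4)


Moduli 15, 6, 4 are not pairwise coprime, so CRT works modulo lcm(m_i) when all pairwise compatibility conditions hold.
Pairwise compatibility: gcd(m_i, m_j) must divide a_i - a_j for every pair.
Merge one congruence at a time:
  Start: x ≡ 10 (mod 15).
  Combine with x ≡ 1 (mod 6): gcd(15, 6) = 3; 1 - 10 = -9, which IS divisible by 3, so compatible.
    Write x = 10 + 15·t and substitute into x ≡ 1 (mod 6): 15·t ≡ 1 − 10 = -9 (mod 6).
    Divide the congruence (and modulus) by g = 3: 5·t ≡ -3 (mod 2).
    Reduce coefficients mod 2: 1·t ≡ 1 (mod 2).
    So t ≡ 1 (mod 2).
    Then x = 10 + 15·1 = 25, valid modulo lcm(15, 6) = 30: x ≡ 25 (mod 30).
  Combine with x ≡ 3 (mod 4): gcd(30, 4) = 2; 3 - 25 = -22, which IS divisible by 2, so compatible.
    Write x = 25 + 30·t and substitute into x ≡ 3 (mod 4): 30·t ≡ 3 − 25 = -22 (mod 4).
    Divide the congruence (and modulus) by g = 2: 15·t ≡ -11 (mod 2).
    Reduce coefficients mod 2: 1·t ≡ 1 (mod 2).
    So t ≡ 1 (mod 2).
    Then x = 25 + 30·1 = 55, valid modulo lcm(30, 4) = 60: x ≡ 55 (mod 60).
Verify: 55 mod 15 = 10, 55 mod 6 = 1, 55 mod 4 = 3.

x ≡ 55 (mod 60).


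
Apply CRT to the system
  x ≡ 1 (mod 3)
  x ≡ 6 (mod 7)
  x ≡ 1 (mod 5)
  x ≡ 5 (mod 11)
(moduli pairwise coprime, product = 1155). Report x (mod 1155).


Product of moduli M = 3 · 7 · 5 · 11 = 1155.
Merge one congruence at a time:
  Start: x ≡ 1 (mod 3).
  Combine with x ≡ 6 (mod 7); new modulus lcm = 21.
    Write x = 1 + 3·t and substitute into x ≡ 6 (mod 7): 3·t ≡ 6 − 1 = 5 (mod 7).
    The inverse of 3 mod 7 is 5 (since 3·5 = 15 = 2·7 + 1), so t ≡ 5·5 = 25 ≡ 4 (mod 7).
    Then x = 1 + 3·4 = 13, valid modulo lcm(3, 7) = 21: x ≡ 13 (mod 21).
  Combine with x ≡ 1 (mod 5); new modulus lcm = 105.
    Write x = 13 + 21·t and substitute into x ≡ 1 (mod 5): 21·t ≡ 1 − 13 = -12 (mod 5).
    Reduce coefficients mod 5: 1·t ≡ 3 (mod 5).
    So t ≡ 3 (mod 5).
    Then x = 13 + 21·3 = 76, valid modulo lcm(21, 5) = 105: x ≡ 76 (mod 105).
  Combine with x ≡ 5 (mod 11); new modulus lcm = 1155.
    Write x = 76 + 105·t and substitute into x ≡ 5 (mod 11): 105·t ≡ 5 − 76 = -71 (mod 11).
    Reduce coefficients mod 11: 6·t ≡ 6 (mod 11).
    The inverse of 6 mod 11 is 2 (since 6·2 = 12 = 1·11 + 1), so t ≡ 2·6 = 12 ≡ 1 (mod 11).
    Then x = 76 + 105·1 = 181, valid modulo lcm(105, 11) = 1155: x ≡ 181 (mod 1155).
Verify against each original: 181 mod 3 = 1, 181 mod 7 = 6, 181 mod 5 = 1, 181 mod 11 = 5.

x ≡ 181 (mod 1155).


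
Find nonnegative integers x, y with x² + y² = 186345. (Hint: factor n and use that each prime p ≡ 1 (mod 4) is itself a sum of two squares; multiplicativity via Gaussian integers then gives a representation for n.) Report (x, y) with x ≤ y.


Step 1: Factor n = 186345 = 3^2 · 5 · 41 · 101.
Step 2: Check the mod-4 condition on each prime factor: 3 ≡ 3 (mod 4), exponent 2 (must be even); 5 ≡ 1 (mod 4), exponent 1; 41 ≡ 1 (mod 4), exponent 1; 101 ≡ 1 (mod 4), exponent 1.
All primes ≡ 3 (mod 4) appear to even exponent (or don't appear), so by the two-squares theorem n IS expressible as a sum of two squares.
Step 3: Build a representation. Group n = k² · m with k = 3 and m = 5 · 41 · 101 = 20705 (a product of primes ≡ 1 (mod 4)); a representation of m scales to one of n via (k·x)² + (k·y)² = k²(x² + y²). Each prime p ≡ 1 (mod 4) is itself a sum of two squares; find a² by testing p − a² for a perfect square:
  5: 5 − 1² = 4 = 2² ⇒ 5 = 1² + 2².
  41: 41 − 1² = 40, 41 − 2² = 37, 41 − 3² = 32, 41 − 4² = 25 = 5² ⇒ 41 = 4² + 5².
  101: 101 − 1² = 100 = 10² ⇒ 101 = 1² + 10².
  Combine using the Brahmagupta–Fibonacci identity (a² + b²)(c² + d²) = (ac − bd)² + (ad + bc)² = (ac + bd)² + (ad − bc)²:
  5 · 41 = 205: from (1² + 2²)(4² + 5²), take (1·4 − 2·5, 1·5 + 2·4) = (4 − 10, 5 + 8) = (-6, 13); dropping signs (only squares matter) gives (6, 13); check 6² + 13² = 36 + 169 = 205 ✓.
  205 · 101 = 20705: from (6² + 13²)(1² + 10²), take (6·1 − 13·10, 6·10 + 13·1) = (6 − 130, 60 + 13) = (-124, 73); dropping signs (only squares matter) gives (124, 73); check 124² + 73² = 15376 + 5329 = 20705 ✓.
  Scale by k = 3: (3·124, 3·73) = (372, 219).
Step 4: Order so x ≤ y and verify: 219² + 372² = 47961 + 138384 = 186345 = n. ✓

n = 186345 = 219² + 372² (one valid representation with x ≤ y).


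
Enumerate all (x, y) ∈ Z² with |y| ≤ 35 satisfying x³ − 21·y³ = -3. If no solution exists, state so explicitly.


The equation is x³ - 21y³ = -3. For fixed y, x³ = 21·y³ − 3, so a solution requires the RHS to be a perfect cube.
Strategy: iterate y from -35 to 35, compute RHS = 21·y³ − 3, and check whether it is a (positive or negative) perfect cube.
Check small values of y:
  y = 0: RHS = -3 is not a perfect cube.
  y = 1: RHS = 18 is not a perfect cube.
  y = -1: RHS = -24 is not a perfect cube.
  y = 2: RHS = 165 is not a perfect cube.
  y = -2: RHS = -171 is not a perfect cube.
  y = 3: RHS = 564 is not a perfect cube.
  y = -3: RHS = -570 is not a perfect cube.
Continuing the search up to |y| = 35 finds no solutions either.
No (x, y) in the scanned range satisfies the equation.

No integer solutions with |y| ≤ 35.


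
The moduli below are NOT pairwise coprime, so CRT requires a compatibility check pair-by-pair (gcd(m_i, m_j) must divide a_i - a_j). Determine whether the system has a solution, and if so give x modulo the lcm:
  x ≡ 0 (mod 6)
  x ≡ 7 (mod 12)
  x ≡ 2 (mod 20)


Moduli 6, 12, 20 are not pairwise coprime, so CRT works modulo lcm(m_i) when all pairwise compatibility conditions hold.
Pairwise compatibility: gcd(m_i, m_j) must divide a_i - a_j for every pair.
Merge one congruence at a time:
  Start: x ≡ 0 (mod 6).
  Combine with x ≡ 7 (mod 12): gcd(6, 12) = 6, and 7 - 0 = 7 is NOT divisible by 6.
    ⇒ system is inconsistent (no integer solution).

No solution (the system is inconsistent).


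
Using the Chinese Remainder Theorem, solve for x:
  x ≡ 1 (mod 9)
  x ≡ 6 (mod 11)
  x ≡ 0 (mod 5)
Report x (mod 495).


Moduli 9, 11, 5 are pairwise coprime; by CRT there is a unique solution modulo M = 9 · 11 · 5 = 495.
Solve pairwise, accumulating the modulus:
  Start with x ≡ 1 (mod 9).
  Combine with x ≡ 6 (mod 11): since gcd(9, 11) = 1, we get a unique residue mod 99.
    Write x = 1 + 9·t and substitute into x ≡ 6 (mod 11): 9·t ≡ 6 − 1 = 5 (mod 11).
    The inverse of 9 mod 11 is 5 (since 9·5 = 45 = 4·11 + 1), so t ≡ 5·5 = 25 ≡ 3 (mod 11).
    Then x = 1 + 9·3 = 28, valid modulo lcm(9, 11) = 99: x ≡ 28 (mod 99).
  Combine with x ≡ 0 (mod 5): since gcd(99, 5) = 1, we get a unique residue mod 495.
    Write x = 28 + 99·t and substitute into x ≡ 0 (mod 5): 99·t ≡ 0 − 28 = -28 (mod 5).
    Reduce coefficients mod 5: 4·t ≡ 2 (mod 5).
    The inverse of 4 mod 5 is 4 (since 4·4 = 16 = 3·5 + 1), so t ≡ 4·2 = 8 ≡ 3 (mod 5).
    Then x = 28 + 99·3 = 325, valid modulo lcm(99, 5) = 495: x ≡ 325 (mod 495).
Verify: 325 mod 9 = 1 ✓, 325 mod 11 = 6 ✓, 325 mod 5 = 0 ✓.

x ≡ 325 (mod 495).


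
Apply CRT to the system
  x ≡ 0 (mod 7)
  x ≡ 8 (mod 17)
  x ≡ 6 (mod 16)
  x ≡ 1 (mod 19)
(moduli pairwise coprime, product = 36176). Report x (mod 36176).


Product of moduli M = 7 · 17 · 16 · 19 = 36176.
Merge one congruence at a time:
  Start: x ≡ 0 (mod 7).
  Combine with x ≡ 8 (mod 17); new modulus lcm = 119.
    Write x = 0 + 7·t and substitute into x ≡ 8 (mod 17): 7·t ≡ 8 − 0 = 8 (mod 17).
    The inverse of 7 mod 17 is 5 (since 7·5 = 35 = 2·17 + 1), so t ≡ 5·8 = 40 ≡ 6 (mod 17).
    Then x = 0 + 7·6 = 42, valid modulo lcm(7, 17) = 119: x ≡ 42 (mod 119).
  Combine with x ≡ 6 (mod 16); new modulus lcm = 1904.
    Write x = 42 + 119·t and substitute into x ≡ 6 (mod 16): 119·t ≡ 6 − 42 = -36 (mod 16).
    Reduce coefficients mod 16: 7·t ≡ 12 (mod 16).
    The inverse of 7 mod 16 is 7 (since 7·7 = 49 = 3·16 + 1), so t ≡ 7·12 = 84 ≡ 4 (mod 16).
    Then x = 42 + 119·4 = 518, valid modulo lcm(119, 16) = 1904: x ≡ 518 (mod 1904).
  Combine with x ≡ 1 (mod 19); new modulus lcm = 36176.
    Write x = 518 + 1904·t and substitute into x ≡ 1 (mod 19): 1904·t ≡ 1 − 518 = -517 (mod 19).
    Reduce coefficients mod 19: 4·t ≡ 15 (mod 19).
    The inverse of 4 mod 19 is 5 (since 4·5 = 20 = 1·19 + 1), so t ≡ 5·15 = 75 ≡ 18 (mod 19).
    Then x = 518 + 1904·18 = 34790, valid modulo lcm(1904, 19) = 36176: x ≡ 34790 (mod 36176).
Verify against each original: 34790 mod 7 = 0, 34790 mod 17 = 8, 34790 mod 16 = 6, 34790 mod 19 = 1.

x ≡ 34790 (mod 36176).


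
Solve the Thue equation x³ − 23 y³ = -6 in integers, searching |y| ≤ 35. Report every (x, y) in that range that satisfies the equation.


The equation is x³ - 23y³ = -6. For fixed y, x³ = 23·y³ − 6, so a solution requires the RHS to be a perfect cube.
Strategy: iterate y from -35 to 35, compute RHS = 23·y³ − 6, and check whether it is a (positive or negative) perfect cube.
Check small values of y:
  y = 0: RHS = -6 is not a perfect cube.
  y = 1: RHS = 17 is not a perfect cube.
  y = -1: RHS = -29 is not a perfect cube.
  y = 2: RHS = 178 is not a perfect cube.
  y = -2: RHS = -190 is not a perfect cube.
  y = 3: RHS = 615 is not a perfect cube.
  y = -3: RHS = -627 is not a perfect cube.
Continuing the search up to |y| = 35 finds no solutions either.
No (x, y) in the scanned range satisfies the equation.

No integer solutions with |y| ≤ 35.


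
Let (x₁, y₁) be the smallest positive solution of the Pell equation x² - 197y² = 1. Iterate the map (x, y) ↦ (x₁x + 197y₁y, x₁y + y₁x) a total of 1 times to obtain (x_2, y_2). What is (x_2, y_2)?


Step 1: Find the fundamental solution (x₁, y₁) of x² - 197y² = 1.
  Expand √197 as a continued fraction. a₀ = ⌊√197⌋ = 14; iterate m_{k+1} = d_k·a_k − m_k, d_{k+1} = (197 − m_{k+1}²)/d_k, a_{k+1} = ⌊(a₀ + m_{k+1})/d_{k+1}⌋ (starting m₀ = 0, d₀ = 1), with convergents p_k = a_k·p_{k-1} + p_{k-2}, q_k = a_k·q_{k-1} + q_{k-2} (p₋₁ = 1, q₋₁ = 0):
  k = 0: a₀ = 14; p₀/q₀ = 14/1; p₀² − 197·q₀² = 196 − 197 = -1.
  k = 1: m = 14, d = 1, a = ⌊(14 + 14)/1⌋ = 28; p/q = (28·14 + 1)/(28·1 + 0) = 393/28; p² − 197·q² = 154449 − 154448 = 1.
  The first convergent with p² − 197·q² = 1 gives the fundamental solution (x₁, y₁) = (393, 28).
Step 2: Apply the recurrence (x_{n+1}, y_{n+1}) = (x₁x_n + 197y₁y_n, x₁y_n + y₁x_n) repeatedly.
  From (x_1, y_1) = (393, 28): x_2 = 393·393 + 197·28·28 = 308897; y_2 = 393·28 + 28·393 = 22008.
Step 3: Verify x_2² - 197·y_2² = 95417356609 - 95417356608 = 1 (should be 1). ✓

(x_1, y_1) = (393, 28); (x_2, y_2) = (308897, 22008).


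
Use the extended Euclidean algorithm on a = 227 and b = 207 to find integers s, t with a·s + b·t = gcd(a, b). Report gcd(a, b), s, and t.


Euclidean algorithm on (227, 207) — divide until remainder is 0:
  227 = 1 · 207 + 20
  207 = 10 · 20 + 7
  20 = 2 · 7 + 6
  7 = 1 · 6 + 1
  6 = 6 · 1 + 0
gcd(227, 207) = 1.
Track Bezout coefficients alongside the remainders: start with r₀ = 227 = a·1 + b·0 (s = 1, t = 0) and r₁ = 207 = a·0 + b·1 (s = 0, t = 1); each new remainder r_{k+1} = r_{k-1} − q_k·r_k inherits s_{k+1} = s_{k-1} − q_k·s_k, t_{k+1} = t_{k-1} − q_k·t_k, so r_k = a·s_k + b·t_k at every step:
  q = 1: r = 20, s = 1 − 1·0 = 1, t = 0 − 1·1 = -1  (check: 227·1 + 207·(-1) = 20)
  q = 10: r = 7, s = 0 − 10·1 = -10, t = 1 − 10·(-1) = 11  (check: 227·(-10) + 207·11 = 7)
  q = 2: r = 6, s = 1 − 2·(-10) = 21, t = -1 − 2·11 = -23  (check: 227·21 + 207·(-23) = 6)
  q = 1: r = 1, s = -10 − 1·21 = -31, t = 11 − 1·(-23) = 34  (check: 227·(-31) + 207·34 = 1)
The row with r = 1 (the gcd) gives the Bezout coefficients s = -31, t = 34.
Result: 227 · (-31) + 207 · (34) = 1.

gcd(227, 207) = 1; s = -31, t = 34 (check: 227·(-31) + 207·34 = 1).


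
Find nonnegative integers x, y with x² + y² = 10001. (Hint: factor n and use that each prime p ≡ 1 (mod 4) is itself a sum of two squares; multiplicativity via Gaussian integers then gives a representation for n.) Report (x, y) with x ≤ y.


Step 1: Factor n = 10001 = 73 · 137.
Step 2: Check the mod-4 condition on each prime factor: 73 ≡ 1 (mod 4), exponent 1; 137 ≡ 1 (mod 4), exponent 1.
All primes ≡ 3 (mod 4) appear to even exponent (or don't appear), so by the two-squares theorem n IS expressible as a sum of two squares.
Step 3: Build a representation. Here n = 73 · 137 is a product of primes ≡ 1 (mod 4). Each prime p ≡ 1 (mod 4) is itself a sum of two squares; find a² by testing p − a² for a perfect square:
  73: 73 − 1² = 72, 73 − 2² = 69, 73 − 3² = 64 = 8² ⇒ 73 = 3² + 8².
  137: 137 − 1² = 136, 137 − 2² = 133, 137 − 3² = 128, 137 − 4² = 121 = 11² ⇒ 137 = 4² + 11².
  Combine using the Brahmagupta–Fibonacci identity (a² + b²)(c² + d²) = (ac − bd)² + (ad + bc)² = (ac + bd)² + (ad − bc)²:
  73 · 137 = 10001: from (3² + 8²)(4² + 11²), take (3·4 − 8·11, 3·11 + 8·4) = (12 − 88, 33 + 32) = (-76, 65); dropping signs (only squares matter) gives (76, 65); check 76² + 65² = 5776 + 4225 = 10001 ✓.
Step 4: Order so x ≤ y and verify: 65² + 76² = 4225 + 5776 = 10001 = n. ✓

n = 10001 = 65² + 76² (one valid representation with x ≤ y).
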